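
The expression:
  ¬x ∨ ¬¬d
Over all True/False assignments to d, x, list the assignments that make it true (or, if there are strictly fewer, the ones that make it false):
is false only for:
  d=False, x=True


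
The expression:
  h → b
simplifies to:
b ∨ ¬h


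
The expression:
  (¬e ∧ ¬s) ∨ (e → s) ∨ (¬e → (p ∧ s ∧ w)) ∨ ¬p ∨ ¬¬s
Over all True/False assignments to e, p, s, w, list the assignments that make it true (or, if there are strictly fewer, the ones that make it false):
is always true.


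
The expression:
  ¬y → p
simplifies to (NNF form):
p ∨ y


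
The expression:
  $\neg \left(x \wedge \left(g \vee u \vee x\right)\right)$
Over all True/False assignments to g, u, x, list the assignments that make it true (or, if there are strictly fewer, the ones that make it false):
is true only for:
  g=False, u=False, x=False;
  g=False, u=True, x=False;
  g=True, u=False, x=False;
  g=True, u=True, x=False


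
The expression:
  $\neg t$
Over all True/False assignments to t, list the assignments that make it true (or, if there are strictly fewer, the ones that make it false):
is true only for:
  t=False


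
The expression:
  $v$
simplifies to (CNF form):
$v$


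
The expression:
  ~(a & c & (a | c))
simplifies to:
~a | ~c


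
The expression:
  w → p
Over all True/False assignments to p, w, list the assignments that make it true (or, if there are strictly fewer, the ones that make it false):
is false only for:
  p=False, w=True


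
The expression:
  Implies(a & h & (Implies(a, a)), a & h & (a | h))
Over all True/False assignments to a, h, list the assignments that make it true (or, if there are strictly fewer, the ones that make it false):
is always true.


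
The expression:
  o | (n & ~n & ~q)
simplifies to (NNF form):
o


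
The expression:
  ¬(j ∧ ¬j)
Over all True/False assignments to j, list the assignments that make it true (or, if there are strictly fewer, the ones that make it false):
is always true.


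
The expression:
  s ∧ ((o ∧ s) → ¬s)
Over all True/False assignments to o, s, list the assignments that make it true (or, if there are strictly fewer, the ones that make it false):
is true only for:
  o=False, s=True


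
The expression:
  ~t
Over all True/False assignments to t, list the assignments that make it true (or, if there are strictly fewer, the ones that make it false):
is true only for:
  t=False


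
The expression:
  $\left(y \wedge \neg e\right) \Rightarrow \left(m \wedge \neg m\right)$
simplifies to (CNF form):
$e \vee \neg y$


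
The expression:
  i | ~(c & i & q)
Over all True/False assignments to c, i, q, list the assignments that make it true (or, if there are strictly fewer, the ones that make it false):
is always true.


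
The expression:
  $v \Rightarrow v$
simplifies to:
$\text{True}$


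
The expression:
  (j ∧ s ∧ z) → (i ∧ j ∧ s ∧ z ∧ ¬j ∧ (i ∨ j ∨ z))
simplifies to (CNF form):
¬j ∨ ¬s ∨ ¬z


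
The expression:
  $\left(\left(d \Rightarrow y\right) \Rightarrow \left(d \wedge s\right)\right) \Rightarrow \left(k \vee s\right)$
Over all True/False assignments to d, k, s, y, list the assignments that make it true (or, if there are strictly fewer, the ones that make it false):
is false only for:
  d=True, k=False, s=False, y=False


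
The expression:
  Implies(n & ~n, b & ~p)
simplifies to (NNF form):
True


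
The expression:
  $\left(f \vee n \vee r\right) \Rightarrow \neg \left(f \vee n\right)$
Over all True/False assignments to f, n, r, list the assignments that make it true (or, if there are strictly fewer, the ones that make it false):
is true only for:
  f=False, n=False, r=False;
  f=False, n=False, r=True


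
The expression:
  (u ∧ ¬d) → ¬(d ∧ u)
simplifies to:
True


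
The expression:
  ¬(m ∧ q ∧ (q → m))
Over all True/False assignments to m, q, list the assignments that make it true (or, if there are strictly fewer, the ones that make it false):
is false only for:
  m=True, q=True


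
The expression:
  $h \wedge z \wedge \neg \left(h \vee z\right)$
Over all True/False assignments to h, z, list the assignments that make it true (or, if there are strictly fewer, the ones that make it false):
is never true.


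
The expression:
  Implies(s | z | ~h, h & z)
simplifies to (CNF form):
h & (z | ~s)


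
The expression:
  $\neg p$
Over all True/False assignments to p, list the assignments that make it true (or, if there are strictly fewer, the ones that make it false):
is true only for:
  p=False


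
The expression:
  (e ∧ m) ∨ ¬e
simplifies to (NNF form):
m ∨ ¬e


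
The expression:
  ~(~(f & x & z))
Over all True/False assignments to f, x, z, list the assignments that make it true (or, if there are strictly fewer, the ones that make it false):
is true only for:
  f=True, x=True, z=True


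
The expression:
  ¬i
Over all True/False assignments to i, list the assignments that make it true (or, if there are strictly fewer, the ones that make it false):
is true only for:
  i=False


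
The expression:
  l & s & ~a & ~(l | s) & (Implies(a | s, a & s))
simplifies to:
False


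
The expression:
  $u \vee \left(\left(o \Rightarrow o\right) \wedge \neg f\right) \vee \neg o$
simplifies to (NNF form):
$u \vee \neg f \vee \neg o$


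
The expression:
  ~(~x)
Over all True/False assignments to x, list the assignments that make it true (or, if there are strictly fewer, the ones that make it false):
is true only for:
  x=True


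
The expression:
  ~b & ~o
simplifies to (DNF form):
~b & ~o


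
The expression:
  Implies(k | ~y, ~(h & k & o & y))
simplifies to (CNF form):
~h | ~k | ~o | ~y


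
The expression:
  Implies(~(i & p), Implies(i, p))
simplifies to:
p | ~i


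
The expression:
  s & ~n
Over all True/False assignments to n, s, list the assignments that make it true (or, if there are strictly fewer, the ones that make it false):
is true only for:
  n=False, s=True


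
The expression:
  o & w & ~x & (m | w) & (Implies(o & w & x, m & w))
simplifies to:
o & w & ~x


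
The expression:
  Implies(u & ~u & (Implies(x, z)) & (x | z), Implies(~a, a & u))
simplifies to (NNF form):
True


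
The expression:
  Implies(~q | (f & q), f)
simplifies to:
f | q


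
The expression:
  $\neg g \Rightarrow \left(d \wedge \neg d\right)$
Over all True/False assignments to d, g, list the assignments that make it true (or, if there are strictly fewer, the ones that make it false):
is true only for:
  d=False, g=True;
  d=True, g=True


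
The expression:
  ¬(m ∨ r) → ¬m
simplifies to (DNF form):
True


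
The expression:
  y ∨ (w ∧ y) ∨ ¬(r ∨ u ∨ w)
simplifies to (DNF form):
y ∨ (¬r ∧ ¬u ∧ ¬w)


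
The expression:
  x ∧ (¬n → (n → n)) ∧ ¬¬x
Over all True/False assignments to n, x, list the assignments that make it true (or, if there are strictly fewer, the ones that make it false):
is true only for:
  n=False, x=True;
  n=True, x=True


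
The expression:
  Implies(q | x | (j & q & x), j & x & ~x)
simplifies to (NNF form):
~q & ~x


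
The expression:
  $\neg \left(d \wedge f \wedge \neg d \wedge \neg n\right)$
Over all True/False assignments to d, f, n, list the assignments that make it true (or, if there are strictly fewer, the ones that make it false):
is always true.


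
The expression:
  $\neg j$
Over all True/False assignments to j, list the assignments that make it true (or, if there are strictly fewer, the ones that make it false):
is true only for:
  j=False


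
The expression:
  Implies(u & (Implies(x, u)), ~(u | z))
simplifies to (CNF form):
~u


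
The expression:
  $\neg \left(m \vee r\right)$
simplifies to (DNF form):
$\neg m \wedge \neg r$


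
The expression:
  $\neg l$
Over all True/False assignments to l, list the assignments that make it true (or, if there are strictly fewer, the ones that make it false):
is true only for:
  l=False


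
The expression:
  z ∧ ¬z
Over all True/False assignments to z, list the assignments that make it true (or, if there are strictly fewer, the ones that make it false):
is never true.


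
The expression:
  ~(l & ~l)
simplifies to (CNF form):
True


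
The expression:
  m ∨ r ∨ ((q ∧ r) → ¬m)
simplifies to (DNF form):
True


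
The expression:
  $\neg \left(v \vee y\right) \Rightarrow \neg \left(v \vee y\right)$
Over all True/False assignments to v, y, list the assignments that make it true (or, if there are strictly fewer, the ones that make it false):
is always true.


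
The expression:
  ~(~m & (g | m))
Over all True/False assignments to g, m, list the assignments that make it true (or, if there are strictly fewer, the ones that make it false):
is false only for:
  g=True, m=False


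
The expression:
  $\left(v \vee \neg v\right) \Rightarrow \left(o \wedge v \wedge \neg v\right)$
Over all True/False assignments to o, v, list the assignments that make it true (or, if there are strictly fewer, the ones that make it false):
is never true.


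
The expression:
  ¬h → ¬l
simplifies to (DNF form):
h ∨ ¬l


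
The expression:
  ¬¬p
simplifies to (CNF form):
p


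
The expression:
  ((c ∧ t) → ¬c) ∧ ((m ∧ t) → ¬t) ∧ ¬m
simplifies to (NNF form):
¬m ∧ (¬c ∨ ¬t)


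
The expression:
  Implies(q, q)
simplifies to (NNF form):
True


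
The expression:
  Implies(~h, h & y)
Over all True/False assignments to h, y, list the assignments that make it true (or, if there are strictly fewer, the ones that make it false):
is true only for:
  h=True, y=False;
  h=True, y=True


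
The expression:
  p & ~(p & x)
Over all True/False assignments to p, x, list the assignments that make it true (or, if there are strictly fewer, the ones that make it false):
is true only for:
  p=True, x=False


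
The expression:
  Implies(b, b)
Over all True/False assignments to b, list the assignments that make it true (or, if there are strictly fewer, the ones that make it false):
is always true.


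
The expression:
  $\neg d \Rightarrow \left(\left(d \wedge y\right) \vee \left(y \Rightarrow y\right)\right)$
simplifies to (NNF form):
$\text{True}$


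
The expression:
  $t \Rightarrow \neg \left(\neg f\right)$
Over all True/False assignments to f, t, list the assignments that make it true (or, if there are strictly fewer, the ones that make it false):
is false only for:
  f=False, t=True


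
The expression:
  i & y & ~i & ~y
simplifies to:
False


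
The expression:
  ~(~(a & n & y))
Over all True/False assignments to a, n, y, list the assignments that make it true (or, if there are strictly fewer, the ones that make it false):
is true only for:
  a=True, n=True, y=True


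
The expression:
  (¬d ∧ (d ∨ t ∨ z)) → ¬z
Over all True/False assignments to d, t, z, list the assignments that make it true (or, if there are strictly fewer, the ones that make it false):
is false only for:
  d=False, t=False, z=True;
  d=False, t=True, z=True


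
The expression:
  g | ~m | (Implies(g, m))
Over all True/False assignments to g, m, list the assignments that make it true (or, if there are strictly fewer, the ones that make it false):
is always true.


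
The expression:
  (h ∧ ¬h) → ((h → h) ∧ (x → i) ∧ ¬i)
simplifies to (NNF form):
True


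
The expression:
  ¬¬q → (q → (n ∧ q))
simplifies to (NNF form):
n ∨ ¬q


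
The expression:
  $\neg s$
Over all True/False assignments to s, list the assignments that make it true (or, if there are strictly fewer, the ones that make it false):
is true only for:
  s=False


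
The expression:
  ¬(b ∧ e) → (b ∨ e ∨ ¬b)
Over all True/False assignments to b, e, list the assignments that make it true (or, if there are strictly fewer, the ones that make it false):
is always true.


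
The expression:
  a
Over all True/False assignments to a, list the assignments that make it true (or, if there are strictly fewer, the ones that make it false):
is true only for:
  a=True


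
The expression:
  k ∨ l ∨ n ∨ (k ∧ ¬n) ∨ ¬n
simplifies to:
True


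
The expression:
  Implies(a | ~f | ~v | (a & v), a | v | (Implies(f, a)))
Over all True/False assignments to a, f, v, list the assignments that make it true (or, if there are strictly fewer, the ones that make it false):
is false only for:
  a=False, f=True, v=False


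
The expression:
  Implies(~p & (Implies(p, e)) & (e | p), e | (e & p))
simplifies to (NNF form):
True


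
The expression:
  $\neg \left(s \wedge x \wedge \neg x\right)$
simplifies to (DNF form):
$\text{True}$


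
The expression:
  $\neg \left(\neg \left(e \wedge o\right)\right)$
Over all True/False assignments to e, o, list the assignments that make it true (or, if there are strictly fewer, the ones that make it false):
is true only for:
  e=True, o=True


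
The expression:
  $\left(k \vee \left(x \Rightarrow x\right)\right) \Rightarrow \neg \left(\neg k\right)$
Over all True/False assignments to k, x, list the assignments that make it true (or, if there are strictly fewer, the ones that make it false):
is true only for:
  k=True, x=False;
  k=True, x=True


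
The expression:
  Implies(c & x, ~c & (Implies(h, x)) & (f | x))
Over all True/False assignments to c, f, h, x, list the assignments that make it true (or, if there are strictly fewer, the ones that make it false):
is false only for:
  c=True, f=False, h=False, x=True;
  c=True, f=False, h=True, x=True;
  c=True, f=True, h=False, x=True;
  c=True, f=True, h=True, x=True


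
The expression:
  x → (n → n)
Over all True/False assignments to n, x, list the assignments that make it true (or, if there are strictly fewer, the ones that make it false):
is always true.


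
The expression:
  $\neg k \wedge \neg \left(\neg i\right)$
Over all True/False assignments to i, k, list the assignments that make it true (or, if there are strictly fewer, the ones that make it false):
is true only for:
  i=True, k=False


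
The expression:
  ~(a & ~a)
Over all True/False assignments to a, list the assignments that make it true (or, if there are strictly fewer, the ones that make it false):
is always true.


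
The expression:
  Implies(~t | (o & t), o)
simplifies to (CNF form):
o | t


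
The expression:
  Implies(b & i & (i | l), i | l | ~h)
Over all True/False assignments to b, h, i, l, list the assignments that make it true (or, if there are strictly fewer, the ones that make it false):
is always true.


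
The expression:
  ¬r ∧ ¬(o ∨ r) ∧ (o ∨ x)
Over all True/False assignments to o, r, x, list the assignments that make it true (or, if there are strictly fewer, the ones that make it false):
is true only for:
  o=False, r=False, x=True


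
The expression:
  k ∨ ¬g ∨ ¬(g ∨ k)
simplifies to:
k ∨ ¬g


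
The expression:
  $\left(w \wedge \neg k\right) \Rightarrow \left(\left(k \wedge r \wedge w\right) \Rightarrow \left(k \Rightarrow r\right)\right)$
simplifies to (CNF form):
$\text{True}$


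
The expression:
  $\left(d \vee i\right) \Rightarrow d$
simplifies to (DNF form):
$d \vee \neg i$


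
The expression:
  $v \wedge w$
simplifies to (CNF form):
$v \wedge w$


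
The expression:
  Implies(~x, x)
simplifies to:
x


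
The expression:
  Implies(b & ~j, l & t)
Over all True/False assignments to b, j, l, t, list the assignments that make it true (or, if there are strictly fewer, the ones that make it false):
is false only for:
  b=True, j=False, l=False, t=False;
  b=True, j=False, l=False, t=True;
  b=True, j=False, l=True, t=False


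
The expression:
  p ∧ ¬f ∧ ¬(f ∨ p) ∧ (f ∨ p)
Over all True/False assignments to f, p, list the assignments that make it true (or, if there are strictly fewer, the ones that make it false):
is never true.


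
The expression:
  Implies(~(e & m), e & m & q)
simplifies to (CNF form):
e & m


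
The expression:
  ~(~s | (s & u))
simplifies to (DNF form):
s & ~u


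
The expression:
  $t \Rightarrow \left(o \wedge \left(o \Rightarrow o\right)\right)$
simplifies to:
$o \vee \neg t$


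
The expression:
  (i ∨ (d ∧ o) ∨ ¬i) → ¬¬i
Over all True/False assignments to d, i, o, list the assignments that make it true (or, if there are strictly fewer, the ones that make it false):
is true only for:
  d=False, i=True, o=False;
  d=False, i=True, o=True;
  d=True, i=True, o=False;
  d=True, i=True, o=True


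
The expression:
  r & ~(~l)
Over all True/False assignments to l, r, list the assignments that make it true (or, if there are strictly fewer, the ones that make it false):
is true only for:
  l=True, r=True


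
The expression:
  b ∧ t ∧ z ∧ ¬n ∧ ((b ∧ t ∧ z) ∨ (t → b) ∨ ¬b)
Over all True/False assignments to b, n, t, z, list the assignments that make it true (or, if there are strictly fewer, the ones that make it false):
is true only for:
  b=True, n=False, t=True, z=True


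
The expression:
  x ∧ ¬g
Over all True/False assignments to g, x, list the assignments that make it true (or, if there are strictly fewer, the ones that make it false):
is true only for:
  g=False, x=True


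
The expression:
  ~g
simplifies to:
~g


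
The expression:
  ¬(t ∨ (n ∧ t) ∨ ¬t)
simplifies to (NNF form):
False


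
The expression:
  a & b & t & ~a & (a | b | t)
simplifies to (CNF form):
False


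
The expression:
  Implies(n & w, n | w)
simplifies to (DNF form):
True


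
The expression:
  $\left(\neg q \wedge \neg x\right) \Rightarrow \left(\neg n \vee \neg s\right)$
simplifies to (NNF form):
$q \vee x \vee \neg n \vee \neg s$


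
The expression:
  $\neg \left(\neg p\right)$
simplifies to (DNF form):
$p$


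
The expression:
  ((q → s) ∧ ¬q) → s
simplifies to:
q ∨ s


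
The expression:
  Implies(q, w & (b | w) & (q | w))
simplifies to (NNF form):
w | ~q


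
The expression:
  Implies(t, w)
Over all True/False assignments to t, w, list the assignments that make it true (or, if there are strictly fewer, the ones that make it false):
is false only for:
  t=True, w=False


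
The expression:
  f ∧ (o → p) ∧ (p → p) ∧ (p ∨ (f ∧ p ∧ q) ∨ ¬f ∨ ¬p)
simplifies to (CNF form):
f ∧ (p ∨ ¬o)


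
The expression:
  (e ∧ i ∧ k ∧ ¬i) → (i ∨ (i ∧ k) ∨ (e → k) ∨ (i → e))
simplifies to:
True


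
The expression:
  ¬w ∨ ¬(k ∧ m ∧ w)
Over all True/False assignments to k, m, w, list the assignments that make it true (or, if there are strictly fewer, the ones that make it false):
is false only for:
  k=True, m=True, w=True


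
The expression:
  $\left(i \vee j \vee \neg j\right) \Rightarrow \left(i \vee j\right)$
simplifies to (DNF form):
$i \vee j$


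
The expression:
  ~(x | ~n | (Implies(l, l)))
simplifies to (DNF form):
False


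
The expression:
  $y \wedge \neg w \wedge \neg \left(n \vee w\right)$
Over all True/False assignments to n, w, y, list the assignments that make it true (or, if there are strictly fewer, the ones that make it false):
is true only for:
  n=False, w=False, y=True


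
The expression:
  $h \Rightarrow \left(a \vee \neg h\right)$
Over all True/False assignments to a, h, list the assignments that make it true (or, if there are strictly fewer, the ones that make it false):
is false only for:
  a=False, h=True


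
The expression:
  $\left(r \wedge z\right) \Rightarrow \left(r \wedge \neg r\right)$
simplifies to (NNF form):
$\neg r \vee \neg z$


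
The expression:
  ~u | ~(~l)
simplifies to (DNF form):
l | ~u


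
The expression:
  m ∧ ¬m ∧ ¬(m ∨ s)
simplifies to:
False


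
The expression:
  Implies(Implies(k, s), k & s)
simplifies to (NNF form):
k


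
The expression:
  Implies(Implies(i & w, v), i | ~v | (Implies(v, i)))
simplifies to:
i | ~v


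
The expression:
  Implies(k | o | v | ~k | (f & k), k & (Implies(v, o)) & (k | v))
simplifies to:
k & (o | ~v)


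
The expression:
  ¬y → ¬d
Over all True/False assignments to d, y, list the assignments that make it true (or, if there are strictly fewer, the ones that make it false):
is false only for:
  d=True, y=False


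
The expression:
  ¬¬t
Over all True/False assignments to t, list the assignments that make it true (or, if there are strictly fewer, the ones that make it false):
is true only for:
  t=True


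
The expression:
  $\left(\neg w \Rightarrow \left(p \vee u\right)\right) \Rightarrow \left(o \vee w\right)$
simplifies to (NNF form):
$o \vee w \vee \left(\neg p \wedge \neg u\right)$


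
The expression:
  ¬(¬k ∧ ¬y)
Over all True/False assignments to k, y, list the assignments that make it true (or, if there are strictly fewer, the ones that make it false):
is false only for:
  k=False, y=False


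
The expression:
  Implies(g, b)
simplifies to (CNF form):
b | ~g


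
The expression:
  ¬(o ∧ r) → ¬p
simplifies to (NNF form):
(o ∧ r) ∨ ¬p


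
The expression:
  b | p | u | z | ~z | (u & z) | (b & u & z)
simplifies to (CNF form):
True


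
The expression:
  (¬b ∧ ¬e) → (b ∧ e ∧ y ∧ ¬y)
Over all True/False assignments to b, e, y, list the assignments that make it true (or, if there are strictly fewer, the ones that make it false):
is false only for:
  b=False, e=False, y=False;
  b=False, e=False, y=True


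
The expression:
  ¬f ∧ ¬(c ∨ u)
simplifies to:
¬c ∧ ¬f ∧ ¬u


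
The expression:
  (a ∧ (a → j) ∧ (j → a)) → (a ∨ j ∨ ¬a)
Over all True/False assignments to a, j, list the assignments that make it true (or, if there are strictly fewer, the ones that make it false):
is always true.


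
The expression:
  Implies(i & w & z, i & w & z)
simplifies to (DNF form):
True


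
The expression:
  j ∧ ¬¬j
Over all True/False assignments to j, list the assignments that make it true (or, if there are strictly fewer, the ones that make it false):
is true only for:
  j=True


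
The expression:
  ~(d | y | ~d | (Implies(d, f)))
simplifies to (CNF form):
False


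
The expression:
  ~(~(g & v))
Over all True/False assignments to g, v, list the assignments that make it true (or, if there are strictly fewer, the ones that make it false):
is true only for:
  g=True, v=True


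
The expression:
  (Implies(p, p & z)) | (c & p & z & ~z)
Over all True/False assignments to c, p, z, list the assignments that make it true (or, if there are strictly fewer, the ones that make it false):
is false only for:
  c=False, p=True, z=False;
  c=True, p=True, z=False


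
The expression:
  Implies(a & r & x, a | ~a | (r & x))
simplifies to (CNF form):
True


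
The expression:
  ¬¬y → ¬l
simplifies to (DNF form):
¬l ∨ ¬y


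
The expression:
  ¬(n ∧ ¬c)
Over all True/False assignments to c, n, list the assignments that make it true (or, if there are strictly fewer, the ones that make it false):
is false only for:
  c=False, n=True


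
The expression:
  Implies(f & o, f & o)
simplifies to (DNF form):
True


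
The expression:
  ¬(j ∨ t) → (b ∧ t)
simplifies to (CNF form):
j ∨ t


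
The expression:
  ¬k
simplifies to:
¬k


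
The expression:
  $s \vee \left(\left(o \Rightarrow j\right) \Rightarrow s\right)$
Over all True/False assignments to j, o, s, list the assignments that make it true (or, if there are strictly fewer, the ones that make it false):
is false only for:
  j=False, o=False, s=False;
  j=True, o=False, s=False;
  j=True, o=True, s=False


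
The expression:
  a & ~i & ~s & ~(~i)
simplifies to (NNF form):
False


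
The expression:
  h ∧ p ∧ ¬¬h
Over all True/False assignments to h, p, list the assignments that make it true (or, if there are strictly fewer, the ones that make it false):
is true only for:
  h=True, p=True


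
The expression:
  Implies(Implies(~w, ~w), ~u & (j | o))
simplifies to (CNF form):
~u & (j | o)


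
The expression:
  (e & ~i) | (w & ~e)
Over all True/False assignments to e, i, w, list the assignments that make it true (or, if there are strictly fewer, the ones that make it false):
is true only for:
  e=False, i=False, w=True;
  e=False, i=True, w=True;
  e=True, i=False, w=False;
  e=True, i=False, w=True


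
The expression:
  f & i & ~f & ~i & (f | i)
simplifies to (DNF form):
False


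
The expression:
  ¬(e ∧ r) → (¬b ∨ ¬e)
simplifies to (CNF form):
r ∨ ¬b ∨ ¬e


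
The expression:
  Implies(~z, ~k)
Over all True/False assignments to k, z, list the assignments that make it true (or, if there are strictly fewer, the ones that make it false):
is false only for:
  k=True, z=False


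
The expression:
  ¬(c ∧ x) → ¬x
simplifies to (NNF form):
c ∨ ¬x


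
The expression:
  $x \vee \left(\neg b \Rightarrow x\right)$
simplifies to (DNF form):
$b \vee x$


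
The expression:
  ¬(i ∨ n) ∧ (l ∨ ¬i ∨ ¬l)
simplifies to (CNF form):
¬i ∧ ¬n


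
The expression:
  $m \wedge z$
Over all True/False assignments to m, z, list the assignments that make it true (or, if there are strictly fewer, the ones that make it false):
is true only for:
  m=True, z=True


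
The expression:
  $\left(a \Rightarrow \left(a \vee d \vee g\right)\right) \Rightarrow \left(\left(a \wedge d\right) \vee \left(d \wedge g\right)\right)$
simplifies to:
$d \wedge \left(a \vee g\right)$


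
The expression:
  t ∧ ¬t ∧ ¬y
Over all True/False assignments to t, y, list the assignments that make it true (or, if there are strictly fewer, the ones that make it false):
is never true.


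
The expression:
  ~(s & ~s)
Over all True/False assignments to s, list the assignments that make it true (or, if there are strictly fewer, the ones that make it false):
is always true.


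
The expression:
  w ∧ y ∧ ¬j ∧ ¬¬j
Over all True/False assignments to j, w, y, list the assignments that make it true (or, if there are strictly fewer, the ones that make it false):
is never true.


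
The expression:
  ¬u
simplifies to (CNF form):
¬u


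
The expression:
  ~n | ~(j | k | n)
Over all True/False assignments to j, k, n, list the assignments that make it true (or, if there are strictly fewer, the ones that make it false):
is true only for:
  j=False, k=False, n=False;
  j=False, k=True, n=False;
  j=True, k=False, n=False;
  j=True, k=True, n=False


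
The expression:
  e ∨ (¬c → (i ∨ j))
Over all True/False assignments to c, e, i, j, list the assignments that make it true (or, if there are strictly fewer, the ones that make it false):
is false only for:
  c=False, e=False, i=False, j=False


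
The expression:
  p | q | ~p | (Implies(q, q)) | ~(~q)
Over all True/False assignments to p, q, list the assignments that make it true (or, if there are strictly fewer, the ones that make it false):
is always true.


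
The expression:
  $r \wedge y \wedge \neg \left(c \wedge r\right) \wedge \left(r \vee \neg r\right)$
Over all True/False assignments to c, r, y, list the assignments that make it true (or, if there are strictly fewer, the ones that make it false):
is true only for:
  c=False, r=True, y=True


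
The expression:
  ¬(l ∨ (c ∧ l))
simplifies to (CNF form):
¬l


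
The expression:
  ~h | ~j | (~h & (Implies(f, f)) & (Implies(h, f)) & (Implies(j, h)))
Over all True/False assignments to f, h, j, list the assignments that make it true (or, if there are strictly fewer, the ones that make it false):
is false only for:
  f=False, h=True, j=True;
  f=True, h=True, j=True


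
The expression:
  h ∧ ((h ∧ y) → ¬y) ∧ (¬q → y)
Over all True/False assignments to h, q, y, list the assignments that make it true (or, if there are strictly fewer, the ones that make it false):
is true only for:
  h=True, q=True, y=False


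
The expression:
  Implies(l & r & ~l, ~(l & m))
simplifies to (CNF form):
True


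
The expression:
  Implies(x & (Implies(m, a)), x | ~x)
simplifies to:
True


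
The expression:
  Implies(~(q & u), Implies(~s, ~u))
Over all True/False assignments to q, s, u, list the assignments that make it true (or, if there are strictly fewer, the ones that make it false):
is false only for:
  q=False, s=False, u=True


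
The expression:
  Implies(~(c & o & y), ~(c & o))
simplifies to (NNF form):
y | ~c | ~o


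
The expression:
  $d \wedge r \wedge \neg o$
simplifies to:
$d \wedge r \wedge \neg o$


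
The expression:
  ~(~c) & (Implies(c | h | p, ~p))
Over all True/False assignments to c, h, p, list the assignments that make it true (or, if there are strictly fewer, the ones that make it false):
is true only for:
  c=True, h=False, p=False;
  c=True, h=True, p=False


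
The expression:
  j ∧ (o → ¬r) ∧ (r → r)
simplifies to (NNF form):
j ∧ (¬o ∨ ¬r)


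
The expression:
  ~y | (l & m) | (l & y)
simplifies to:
l | ~y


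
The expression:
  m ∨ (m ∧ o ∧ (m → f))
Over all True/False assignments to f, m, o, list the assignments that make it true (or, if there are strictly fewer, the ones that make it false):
is true only for:
  f=False, m=True, o=False;
  f=False, m=True, o=True;
  f=True, m=True, o=False;
  f=True, m=True, o=True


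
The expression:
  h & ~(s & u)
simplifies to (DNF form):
(h & ~s) | (h & ~u)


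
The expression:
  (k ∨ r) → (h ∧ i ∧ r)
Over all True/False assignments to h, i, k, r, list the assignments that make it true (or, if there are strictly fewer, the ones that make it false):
is true only for:
  h=False, i=False, k=False, r=False;
  h=False, i=True, k=False, r=False;
  h=True, i=False, k=False, r=False;
  h=True, i=True, k=False, r=False;
  h=True, i=True, k=False, r=True;
  h=True, i=True, k=True, r=True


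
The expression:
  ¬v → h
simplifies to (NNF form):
h ∨ v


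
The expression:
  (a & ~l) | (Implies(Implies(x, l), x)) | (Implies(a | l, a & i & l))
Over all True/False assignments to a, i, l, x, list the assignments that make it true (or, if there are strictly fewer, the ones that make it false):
is false only for:
  a=False, i=False, l=True, x=False;
  a=False, i=True, l=True, x=False;
  a=True, i=False, l=True, x=False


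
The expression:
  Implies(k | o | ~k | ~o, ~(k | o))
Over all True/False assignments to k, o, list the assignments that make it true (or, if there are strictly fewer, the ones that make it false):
is true only for:
  k=False, o=False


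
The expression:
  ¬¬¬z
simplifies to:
¬z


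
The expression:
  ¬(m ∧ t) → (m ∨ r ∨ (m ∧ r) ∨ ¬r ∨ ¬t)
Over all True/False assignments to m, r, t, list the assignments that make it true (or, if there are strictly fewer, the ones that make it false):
is always true.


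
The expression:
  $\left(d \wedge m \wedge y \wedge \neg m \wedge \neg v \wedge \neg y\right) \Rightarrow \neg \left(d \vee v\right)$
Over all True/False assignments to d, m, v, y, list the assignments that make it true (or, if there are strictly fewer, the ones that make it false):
is always true.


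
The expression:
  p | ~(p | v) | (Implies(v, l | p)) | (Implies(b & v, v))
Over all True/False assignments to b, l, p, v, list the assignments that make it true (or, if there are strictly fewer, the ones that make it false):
is always true.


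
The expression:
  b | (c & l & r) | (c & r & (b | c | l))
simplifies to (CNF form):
(b | c) & (b | r)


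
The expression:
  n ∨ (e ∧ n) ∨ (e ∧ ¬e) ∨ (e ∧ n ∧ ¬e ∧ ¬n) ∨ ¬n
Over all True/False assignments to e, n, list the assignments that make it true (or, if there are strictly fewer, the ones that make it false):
is always true.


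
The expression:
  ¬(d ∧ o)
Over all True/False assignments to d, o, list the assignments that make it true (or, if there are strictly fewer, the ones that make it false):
is false only for:
  d=True, o=True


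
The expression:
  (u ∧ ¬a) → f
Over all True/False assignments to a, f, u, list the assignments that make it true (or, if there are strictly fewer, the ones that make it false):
is false only for:
  a=False, f=False, u=True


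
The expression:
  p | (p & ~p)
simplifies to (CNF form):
p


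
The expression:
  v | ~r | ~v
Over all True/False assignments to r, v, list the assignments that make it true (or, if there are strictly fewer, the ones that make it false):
is always true.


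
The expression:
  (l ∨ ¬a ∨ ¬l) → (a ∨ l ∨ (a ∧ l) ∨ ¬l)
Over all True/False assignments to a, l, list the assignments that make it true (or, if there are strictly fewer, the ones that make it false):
is always true.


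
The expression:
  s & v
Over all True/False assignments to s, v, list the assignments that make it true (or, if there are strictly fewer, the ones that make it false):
is true only for:
  s=True, v=True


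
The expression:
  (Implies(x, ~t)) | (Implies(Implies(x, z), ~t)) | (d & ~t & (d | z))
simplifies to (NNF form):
~t | ~x | ~z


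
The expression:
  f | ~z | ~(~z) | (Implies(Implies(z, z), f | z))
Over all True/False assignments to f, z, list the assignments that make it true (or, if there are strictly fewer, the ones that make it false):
is always true.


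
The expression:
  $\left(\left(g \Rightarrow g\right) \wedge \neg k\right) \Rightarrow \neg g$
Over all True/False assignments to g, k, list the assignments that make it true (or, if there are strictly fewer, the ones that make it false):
is false only for:
  g=True, k=False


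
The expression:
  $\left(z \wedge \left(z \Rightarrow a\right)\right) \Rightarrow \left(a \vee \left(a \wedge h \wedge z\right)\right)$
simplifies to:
$\text{True}$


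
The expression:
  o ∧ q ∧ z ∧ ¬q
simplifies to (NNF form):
False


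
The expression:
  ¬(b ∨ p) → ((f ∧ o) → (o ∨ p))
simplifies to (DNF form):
True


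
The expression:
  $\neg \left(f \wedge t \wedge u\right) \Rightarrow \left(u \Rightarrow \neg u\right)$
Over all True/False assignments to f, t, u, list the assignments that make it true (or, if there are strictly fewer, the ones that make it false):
is false only for:
  f=False, t=False, u=True;
  f=False, t=True, u=True;
  f=True, t=False, u=True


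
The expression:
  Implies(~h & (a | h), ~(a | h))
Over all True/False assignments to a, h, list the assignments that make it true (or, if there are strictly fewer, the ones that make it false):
is false only for:
  a=True, h=False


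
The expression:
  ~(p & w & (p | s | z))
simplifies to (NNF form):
~p | ~w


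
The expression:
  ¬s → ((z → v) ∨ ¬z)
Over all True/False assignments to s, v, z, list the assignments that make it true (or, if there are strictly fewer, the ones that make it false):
is false only for:
  s=False, v=False, z=True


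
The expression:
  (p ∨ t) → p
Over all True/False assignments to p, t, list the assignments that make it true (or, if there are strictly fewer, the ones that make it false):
is false only for:
  p=False, t=True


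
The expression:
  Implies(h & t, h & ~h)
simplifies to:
~h | ~t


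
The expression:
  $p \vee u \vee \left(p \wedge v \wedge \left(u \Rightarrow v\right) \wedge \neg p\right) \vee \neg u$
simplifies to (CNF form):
$\text{True}$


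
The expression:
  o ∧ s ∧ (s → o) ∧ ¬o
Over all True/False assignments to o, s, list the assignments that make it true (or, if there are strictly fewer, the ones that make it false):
is never true.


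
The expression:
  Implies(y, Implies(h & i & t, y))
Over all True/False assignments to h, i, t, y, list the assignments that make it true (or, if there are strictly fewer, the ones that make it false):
is always true.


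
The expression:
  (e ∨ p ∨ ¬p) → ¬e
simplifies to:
¬e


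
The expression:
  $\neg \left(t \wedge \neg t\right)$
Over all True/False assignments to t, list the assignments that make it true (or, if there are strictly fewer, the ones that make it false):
is always true.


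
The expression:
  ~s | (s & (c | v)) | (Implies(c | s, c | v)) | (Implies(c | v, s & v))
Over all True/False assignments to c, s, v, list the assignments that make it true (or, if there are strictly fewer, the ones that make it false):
is always true.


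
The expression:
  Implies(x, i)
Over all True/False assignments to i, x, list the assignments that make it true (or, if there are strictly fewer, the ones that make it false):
is false only for:
  i=False, x=True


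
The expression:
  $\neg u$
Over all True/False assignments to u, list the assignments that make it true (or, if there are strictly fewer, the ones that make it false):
is true only for:
  u=False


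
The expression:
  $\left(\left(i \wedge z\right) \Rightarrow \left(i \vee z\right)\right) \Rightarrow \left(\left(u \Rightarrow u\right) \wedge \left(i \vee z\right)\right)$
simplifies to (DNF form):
$i \vee z$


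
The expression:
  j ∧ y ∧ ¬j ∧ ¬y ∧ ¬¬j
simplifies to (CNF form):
False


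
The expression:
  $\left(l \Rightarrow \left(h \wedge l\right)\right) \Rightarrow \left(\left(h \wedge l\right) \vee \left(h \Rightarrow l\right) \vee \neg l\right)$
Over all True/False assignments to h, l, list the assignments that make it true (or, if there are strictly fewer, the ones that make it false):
is always true.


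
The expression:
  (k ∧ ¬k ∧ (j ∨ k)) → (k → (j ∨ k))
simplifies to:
True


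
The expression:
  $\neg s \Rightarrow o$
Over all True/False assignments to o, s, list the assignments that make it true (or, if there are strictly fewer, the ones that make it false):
is false only for:
  o=False, s=False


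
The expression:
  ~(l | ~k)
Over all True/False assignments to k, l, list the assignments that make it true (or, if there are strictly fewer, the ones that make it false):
is true only for:
  k=True, l=False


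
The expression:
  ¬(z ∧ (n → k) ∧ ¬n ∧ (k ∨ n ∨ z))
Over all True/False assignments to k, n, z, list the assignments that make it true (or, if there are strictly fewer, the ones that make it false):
is false only for:
  k=False, n=False, z=True;
  k=True, n=False, z=True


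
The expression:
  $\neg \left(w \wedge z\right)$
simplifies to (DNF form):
$\neg w \vee \neg z$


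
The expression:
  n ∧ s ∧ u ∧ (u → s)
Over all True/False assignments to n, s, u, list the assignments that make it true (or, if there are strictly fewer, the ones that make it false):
is true only for:
  n=True, s=True, u=True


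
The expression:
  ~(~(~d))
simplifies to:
~d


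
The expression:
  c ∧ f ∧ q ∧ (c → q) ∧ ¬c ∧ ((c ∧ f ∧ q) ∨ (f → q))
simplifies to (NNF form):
False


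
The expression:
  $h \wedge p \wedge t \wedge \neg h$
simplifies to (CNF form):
$\text{False}$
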